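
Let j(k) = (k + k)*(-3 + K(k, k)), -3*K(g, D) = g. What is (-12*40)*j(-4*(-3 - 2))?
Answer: 185600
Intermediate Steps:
K(g, D) = -g/3
j(k) = 2*k*(-3 - k/3) (j(k) = (k + k)*(-3 - k/3) = (2*k)*(-3 - k/3) = 2*k*(-3 - k/3))
(-12*40)*j(-4*(-3 - 2)) = (-12*40)*(-2*(-4*(-3 - 2))*(9 - 4*(-3 - 2))/3) = -(-320)*(-4*(-5))*(9 - 4*(-5)) = -(-320)*20*(9 + 20) = -(-320)*20*29 = -480*(-1160/3) = 185600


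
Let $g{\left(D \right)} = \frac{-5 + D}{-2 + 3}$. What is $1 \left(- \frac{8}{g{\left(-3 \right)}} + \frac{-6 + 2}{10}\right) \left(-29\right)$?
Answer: $- \frac{87}{5} \approx -17.4$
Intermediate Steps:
$g{\left(D \right)} = -5 + D$ ($g{\left(D \right)} = \frac{-5 + D}{1} = \left(-5 + D\right) 1 = -5 + D$)
$1 \left(- \frac{8}{g{\left(-3 \right)}} + \frac{-6 + 2}{10}\right) \left(-29\right) = 1 \left(- \frac{8}{-5 - 3} + \frac{-6 + 2}{10}\right) \left(-29\right) = 1 \left(- \frac{8}{-8} - \frac{2}{5}\right) \left(-29\right) = 1 \left(\left(-8\right) \left(- \frac{1}{8}\right) - \frac{2}{5}\right) \left(-29\right) = 1 \left(1 - \frac{2}{5}\right) \left(-29\right) = 1 \cdot \frac{3}{5} \left(-29\right) = \frac{3}{5} \left(-29\right) = - \frac{87}{5}$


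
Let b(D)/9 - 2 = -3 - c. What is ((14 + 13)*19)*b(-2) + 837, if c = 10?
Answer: -49950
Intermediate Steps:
b(D) = -99 (b(D) = 18 + 9*(-3 - 1*10) = 18 + 9*(-3 - 10) = 18 + 9*(-13) = 18 - 117 = -99)
((14 + 13)*19)*b(-2) + 837 = ((14 + 13)*19)*(-99) + 837 = (27*19)*(-99) + 837 = 513*(-99) + 837 = -50787 + 837 = -49950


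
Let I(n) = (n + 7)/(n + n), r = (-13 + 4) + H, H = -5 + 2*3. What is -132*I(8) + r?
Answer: -527/4 ≈ -131.75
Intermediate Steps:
H = 1 (H = -5 + 6 = 1)
r = -8 (r = (-13 + 4) + 1 = -9 + 1 = -8)
I(n) = (7 + n)/(2*n) (I(n) = (7 + n)/((2*n)) = (7 + n)*(1/(2*n)) = (7 + n)/(2*n))
-132*I(8) + r = -66*(7 + 8)/8 - 8 = -66*15/8 - 8 = -132*15/16 - 8 = -495/4 - 8 = -527/4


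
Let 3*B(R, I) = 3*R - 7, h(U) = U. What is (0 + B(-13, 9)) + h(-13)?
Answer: -85/3 ≈ -28.333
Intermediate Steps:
B(R, I) = -7/3 + R (B(R, I) = (3*R - 7)/3 = (-7 + 3*R)/3 = -7/3 + R)
(0 + B(-13, 9)) + h(-13) = (0 + (-7/3 - 13)) - 13 = (0 - 46/3) - 13 = -46/3 - 13 = -85/3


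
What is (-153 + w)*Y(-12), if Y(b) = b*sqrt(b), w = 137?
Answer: 384*I*sqrt(3) ≈ 665.11*I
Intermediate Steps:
Y(b) = b**(3/2)
(-153 + w)*Y(-12) = (-153 + 137)*(-12)**(3/2) = -(-384)*I*sqrt(3) = 384*I*sqrt(3)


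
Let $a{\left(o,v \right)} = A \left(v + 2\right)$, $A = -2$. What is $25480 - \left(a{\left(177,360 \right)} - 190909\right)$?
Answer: $217113$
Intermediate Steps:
$a{\left(o,v \right)} = -4 - 2 v$ ($a{\left(o,v \right)} = - 2 \left(v + 2\right) = - 2 \left(2 + v\right) = -4 - 2 v$)
$25480 - \left(a{\left(177,360 \right)} - 190909\right) = 25480 - \left(\left(-4 - 720\right) - 190909\right) = 25480 - \left(-724 - 190909\right) = 25480 - -191633 = 25480 + 191633 = 217113$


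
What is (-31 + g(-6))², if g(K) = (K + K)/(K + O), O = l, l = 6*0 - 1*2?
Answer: 3481/4 ≈ 870.25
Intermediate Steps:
l = -2 (l = 0 - 2 = -2)
O = -2
g(K) = 2*K/(-2 + K) (g(K) = (K + K)/(K - 2) = (2*K)/(-2 + K) = 2*K/(-2 + K))
(-31 + g(-6))² = (-31 + 2*(-6)/(-2 - 6))² = (-31 + 2*(-6)/(-8))² = (-31 + 2*(-6)*(-⅛))² = (-31 + 3/2)² = (-59/2)² = 3481/4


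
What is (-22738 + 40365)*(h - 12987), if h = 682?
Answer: -216900235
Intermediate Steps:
(-22738 + 40365)*(h - 12987) = (-22738 + 40365)*(682 - 12987) = 17627*(-12305) = -216900235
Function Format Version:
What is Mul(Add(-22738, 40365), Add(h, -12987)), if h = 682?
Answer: -216900235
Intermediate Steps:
Mul(Add(-22738, 40365), Add(h, -12987)) = Mul(Add(-22738, 40365), Add(682, -12987)) = Mul(17627, -12305) = -216900235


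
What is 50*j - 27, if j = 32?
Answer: 1573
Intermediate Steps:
50*j - 27 = 50*32 - 27 = 1600 - 27 = 1573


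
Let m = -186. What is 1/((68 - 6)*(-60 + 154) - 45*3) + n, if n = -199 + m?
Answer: -2191804/5693 ≈ -385.00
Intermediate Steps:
n = -385 (n = -199 - 186 = -385)
1/((68 - 6)*(-60 + 154) - 45*3) + n = 1/((68 - 6)*(-60 + 154) - 45*3) - 385 = 1/(62*94 - 135) - 385 = 1/(5828 - 135) - 385 = 1/5693 - 385 = -2191804/5693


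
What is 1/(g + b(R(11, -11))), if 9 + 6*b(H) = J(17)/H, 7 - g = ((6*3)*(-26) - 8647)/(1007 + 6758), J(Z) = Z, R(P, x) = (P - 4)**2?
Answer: 228291/1536782 ≈ 0.14855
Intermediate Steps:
R(P, x) = (-4 + P)**2
g = 12694/1553 (g = 7 - ((6*3)*(-26) - 8647)/(1007 + 6758) = 7 - (18*(-26) - 8647)/7765 = 7 - (-468 - 8647)/7765 = 7 - (-9115)/7765 = 7 - 1*(-1823/1553) = 7 + 1823/1553 = 12694/1553 ≈ 8.1739)
b(H) = -3/2 + 17/(6*H) (b(H) = -3/2 + (17/H)/6 = -3/2 + 17/(6*H))
1/(g + b(R(11, -11))) = 1/(12694/1553 + (17 - 9*(-4 + 11)**2)/(6*((-4 + 11)**2))) = 1/(12694/1553 + (17 - 9*7**2)/(6*(7**2))) = 1/(12694/1553 + (1/6)*(17 - 9*49)/49) = 1/(12694/1553 + (1/6)*(1/49)*(17 - 441)) = 1/(12694/1553 + (1/6)*(1/49)*(-424)) = 1/(12694/1553 - 212/147) = 1/(1536782/228291) = 228291/1536782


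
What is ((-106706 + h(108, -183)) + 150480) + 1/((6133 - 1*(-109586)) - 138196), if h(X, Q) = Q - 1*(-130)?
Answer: 982716916/22477 ≈ 43721.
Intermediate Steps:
h(X, Q) = 130 + Q (h(X, Q) = Q + 130 = 130 + Q)
((-106706 + h(108, -183)) + 150480) + 1/((6133 - 1*(-109586)) - 138196) = ((-106706 + (130 - 183)) + 150480) + 1/((6133 - 1*(-109586)) - 138196) = ((-106706 - 53) + 150480) + 1/((6133 + 109586) - 138196) = (-106759 + 150480) + 1/(115719 - 138196) = 43721 + 1/(-22477) = 43721 - 1/22477 = 982716916/22477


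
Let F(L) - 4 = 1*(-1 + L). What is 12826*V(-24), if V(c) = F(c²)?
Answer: 7426254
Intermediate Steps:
F(L) = 3 + L (F(L) = 4 + 1*(-1 + L) = 4 + (-1 + L) = 3 + L)
V(c) = 3 + c²
12826*V(-24) = 12826*(3 + (-24)²) = 12826*(3 + 576) = 12826*579 = 7426254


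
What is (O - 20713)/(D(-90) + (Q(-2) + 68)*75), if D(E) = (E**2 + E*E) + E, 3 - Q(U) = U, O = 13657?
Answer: -2352/7195 ≈ -0.32689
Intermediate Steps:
Q(U) = 3 - U
D(E) = E + 2*E**2 (D(E) = (E**2 + E**2) + E = 2*E**2 + E = E + 2*E**2)
(O - 20713)/(D(-90) + (Q(-2) + 68)*75) = (13657 - 20713)/(-90*(1 + 2*(-90)) + ((3 - 1*(-2)) + 68)*75) = -7056/(-90*(1 - 180) + ((3 + 2) + 68)*75) = -7056/(-90*(-179) + (5 + 68)*75) = -7056/(16110 + 73*75) = -7056/(16110 + 5475) = -7056/21585 = -7056*1/21585 = -2352/7195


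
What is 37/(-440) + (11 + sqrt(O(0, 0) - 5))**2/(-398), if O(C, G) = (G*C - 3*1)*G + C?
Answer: -32883/87560 - 11*I*sqrt(5)/199 ≈ -0.37555 - 0.1236*I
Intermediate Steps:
O(C, G) = C + G*(-3 + C*G) (O(C, G) = (C*G - 3)*G + C = (-3 + C*G)*G + C = G*(-3 + C*G) + C = C + G*(-3 + C*G))
37/(-440) + (11 + sqrt(O(0, 0) - 5))**2/(-398) = 37/(-440) + (11 + sqrt((0 - 3*0 + 0*0**2) - 5))**2/(-398) = 37*(-1/440) + (11 + sqrt((0 + 0 + 0*0) - 5))**2*(-1/398) = -37/440 + (11 + sqrt((0 + 0 + 0) - 5))**2*(-1/398) = -37/440 + (11 + sqrt(0 - 5))**2*(-1/398) = -37/440 + (11 + sqrt(-5))**2*(-1/398) = -37/440 + (11 + I*sqrt(5))**2*(-1/398) = -37/440 - (11 + I*sqrt(5))**2/398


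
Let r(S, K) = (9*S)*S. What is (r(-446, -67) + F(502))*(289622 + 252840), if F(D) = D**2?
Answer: 1107841934576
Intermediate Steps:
r(S, K) = 9*S**2
(r(-446, -67) + F(502))*(289622 + 252840) = (9*(-446)**2 + 502**2)*(289622 + 252840) = (9*198916 + 252004)*542462 = (1790244 + 252004)*542462 = 2042248*542462 = 1107841934576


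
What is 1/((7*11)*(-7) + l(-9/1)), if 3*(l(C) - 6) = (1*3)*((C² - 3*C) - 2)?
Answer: -1/427 ≈ -0.0023419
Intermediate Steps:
l(C) = 4 + C² - 3*C (l(C) = 6 + ((1*3)*((C² - 3*C) - 2))/3 = 6 + (3*(-2 + C² - 3*C))/3 = 6 + (-6 - 9*C + 3*C²)/3 = 6 + (-2 + C² - 3*C) = 4 + C² - 3*C)
1/((7*11)*(-7) + l(-9/1)) = 1/((7*11)*(-7) + (4 + (-9/1)² - (-27)/1)) = 1/(77*(-7) + (4 + (-9*1)² - (-27))) = 1/(-539 + (4 + (-9)² - 3*(-9))) = 1/(-539 + (4 + 81 + 27)) = 1/(-539 + 112) = 1/(-427) = -1/427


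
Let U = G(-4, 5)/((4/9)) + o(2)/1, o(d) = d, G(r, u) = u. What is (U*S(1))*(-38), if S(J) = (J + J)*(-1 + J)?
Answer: 0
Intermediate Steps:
S(J) = 2*J*(-1 + J) (S(J) = (2*J)*(-1 + J) = 2*J*(-1 + J))
U = 53/4 (U = 5/((4/9)) + 2/1 = 5/((4*(1/9))) + 2*1 = 5/(4/9) + 2 = 5*(9/4) + 2 = 45/4 + 2 = 53/4 ≈ 13.250)
(U*S(1))*(-38) = (53*(2*1*(-1 + 1))/4)*(-38) = (53*(2*1*0)/4)*(-38) = ((53/4)*0)*(-38) = 0*(-38) = 0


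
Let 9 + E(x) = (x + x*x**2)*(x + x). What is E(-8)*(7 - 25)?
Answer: -149598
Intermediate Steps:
E(x) = -9 + 2*x*(x + x**3) (E(x) = -9 + (x + x*x**2)*(x + x) = -9 + (x + x**3)*(2*x) = -9 + 2*x*(x + x**3))
E(-8)*(7 - 25) = (-9 + 2*(-8)**2 + 2*(-8)**4)*(7 - 25) = (-9 + 2*64 + 2*4096)*(-18) = (-9 + 128 + 8192)*(-18) = 8311*(-18) = -149598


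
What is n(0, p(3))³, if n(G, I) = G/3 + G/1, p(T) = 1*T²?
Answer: 0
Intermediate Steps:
p(T) = T²
n(G, I) = 4*G/3 (n(G, I) = G*(⅓) + G*1 = G/3 + G = 4*G/3)
n(0, p(3))³ = ((4/3)*0)³ = 0³ = 0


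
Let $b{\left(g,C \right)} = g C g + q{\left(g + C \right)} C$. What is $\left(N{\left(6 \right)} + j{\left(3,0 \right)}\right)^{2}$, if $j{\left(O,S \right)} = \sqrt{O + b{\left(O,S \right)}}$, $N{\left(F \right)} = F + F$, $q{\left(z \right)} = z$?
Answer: $\left(12 + \sqrt{3}\right)^{2} \approx 188.57$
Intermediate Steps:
$N{\left(F \right)} = 2 F$
$b{\left(g,C \right)} = C g^{2} + C \left(C + g\right)$ ($b{\left(g,C \right)} = g C g + \left(g + C\right) C = C g g + \left(C + g\right) C = C g^{2} + C \left(C + g\right)$)
$j{\left(O,S \right)} = \sqrt{O + S \left(O + S + O^{2}\right)}$ ($j{\left(O,S \right)} = \sqrt{O + S \left(S + O + O^{2}\right)} = \sqrt{O + S \left(O + S + O^{2}\right)}$)
$\left(N{\left(6 \right)} + j{\left(3,0 \right)}\right)^{2} = \left(2 \cdot 6 + \sqrt{3 + 0 \left(3 + 0 + 3^{2}\right)}\right)^{2} = \left(12 + \sqrt{3 + 0 \left(3 + 0 + 9\right)}\right)^{2} = \left(12 + \sqrt{3 + 0 \cdot 12}\right)^{2} = \left(12 + \sqrt{3 + 0}\right)^{2} = \left(12 + \sqrt{3}\right)^{2}$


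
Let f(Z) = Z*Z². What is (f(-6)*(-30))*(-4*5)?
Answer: -129600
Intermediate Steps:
f(Z) = Z³
(f(-6)*(-30))*(-4*5) = ((-6)³*(-30))*(-4*5) = -216*(-30)*(-20) = 6480*(-20) = -129600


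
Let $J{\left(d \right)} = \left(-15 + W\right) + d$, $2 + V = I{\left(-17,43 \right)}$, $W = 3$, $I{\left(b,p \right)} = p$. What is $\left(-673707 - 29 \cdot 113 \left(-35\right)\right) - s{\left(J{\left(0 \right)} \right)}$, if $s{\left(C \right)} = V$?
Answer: $-559053$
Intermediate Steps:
$V = 41$ ($V = -2 + 43 = 41$)
$J{\left(d \right)} = -12 + d$ ($J{\left(d \right)} = \left(-15 + 3\right) + d = -12 + d$)
$s{\left(C \right)} = 41$
$\left(-673707 - 29 \cdot 113 \left(-35\right)\right) - s{\left(J{\left(0 \right)} \right)} = \left(-673707 - 29 \cdot 113 \left(-35\right)\right) - 41 = \left(-673707 - 3277 \left(-35\right)\right) - 41 = \left(-673707 - -114695\right) - 41 = \left(-673707 + 114695\right) - 41 = -559012 - 41 = -559053$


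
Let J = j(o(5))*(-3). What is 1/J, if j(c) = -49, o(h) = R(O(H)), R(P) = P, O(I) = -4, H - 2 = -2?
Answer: 1/147 ≈ 0.0068027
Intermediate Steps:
H = 0 (H = 2 - 2 = 0)
o(h) = -4
J = 147 (J = -49*(-3) = 147)
1/J = 1/147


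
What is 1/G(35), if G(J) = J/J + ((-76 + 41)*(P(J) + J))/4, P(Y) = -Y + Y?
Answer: -4/1221 ≈ -0.0032760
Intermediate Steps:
P(Y) = 0
G(J) = 1 - 35*J/4 (G(J) = J/J + ((-76 + 41)*(0 + J))/4 = 1 - 35*J*(¼) = 1 - 35*J/4)
1/G(35) = 1/(1 - 35/4*35) = 1/(1 - 1225/4) = 1/(-1221/4) = -4/1221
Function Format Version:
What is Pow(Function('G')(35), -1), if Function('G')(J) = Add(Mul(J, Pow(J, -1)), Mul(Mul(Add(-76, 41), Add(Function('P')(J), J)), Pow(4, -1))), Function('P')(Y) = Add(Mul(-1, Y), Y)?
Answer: Rational(-4, 1221) ≈ -0.0032760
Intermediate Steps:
Function('P')(Y) = 0
Function('G')(J) = Add(1, Mul(Rational(-35, 4), J)) (Function('G')(J) = Add(Mul(J, Pow(J, -1)), Mul(Mul(Add(-76, 41), Add(0, J)), Pow(4, -1))) = Add(1, Mul(Mul(-35, J), Rational(1, 4))) = Add(1, Mul(Rational(-35, 4), J)))
Pow(Function('G')(35), -1) = Pow(Add(1, Mul(Rational(-35, 4), 35)), -1) = Pow(Add(1, Rational(-1225, 4)), -1) = Pow(Rational(-1221, 4), -1) = Rational(-4, 1221)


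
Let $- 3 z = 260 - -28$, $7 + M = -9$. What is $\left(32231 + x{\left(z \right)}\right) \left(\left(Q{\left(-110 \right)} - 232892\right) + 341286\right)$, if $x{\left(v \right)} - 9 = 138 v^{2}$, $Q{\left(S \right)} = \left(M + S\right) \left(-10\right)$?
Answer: $142994079392$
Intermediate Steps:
$M = -16$ ($M = -7 - 9 = -16$)
$Q{\left(S \right)} = 160 - 10 S$ ($Q{\left(S \right)} = \left(-16 + S\right) \left(-10\right) = 160 - 10 S$)
$z = -96$ ($z = - \frac{260 - -28}{3} = - \frac{260 + 28}{3} = \left(- \frac{1}{3}\right) 288 = -96$)
$x{\left(v \right)} = 9 + 138 v^{2}$
$\left(32231 + x{\left(z \right)}\right) \left(\left(Q{\left(-110 \right)} - 232892\right) + 341286\right) = \left(32231 + \left(9 + 138 \left(-96\right)^{2}\right)\right) \left(\left(\left(160 - -1100\right) - 232892\right) + 341286\right) = \left(32231 + \left(9 + 138 \cdot 9216\right)\right) \left(\left(\left(160 + 1100\right) - 232892\right) + 341286\right) = \left(32231 + \left(9 + 1271808\right)\right) \left(\left(1260 - 232892\right) + 341286\right) = \left(32231 + 1271817\right) \left(-231632 + 341286\right) = 1304048 \cdot 109654 = 142994079392$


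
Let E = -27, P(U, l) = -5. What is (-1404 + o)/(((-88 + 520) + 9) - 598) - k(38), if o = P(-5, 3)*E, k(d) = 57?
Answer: -7680/157 ≈ -48.917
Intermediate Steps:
o = 135 (o = -5*(-27) = 135)
(-1404 + o)/(((-88 + 520) + 9) - 598) - k(38) = (-1404 + 135)/(((-88 + 520) + 9) - 598) - 1*57 = -1269/((432 + 9) - 598) - 57 = -1269/(441 - 598) - 57 = -1269/(-157) - 57 = -1269*(-1/157) - 57 = 1269/157 - 57 = -7680/157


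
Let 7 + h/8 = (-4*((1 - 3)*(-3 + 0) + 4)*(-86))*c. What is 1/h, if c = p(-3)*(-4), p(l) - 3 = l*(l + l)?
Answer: -1/2311736 ≈ -4.3258e-7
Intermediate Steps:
p(l) = 3 + 2*l**2 (p(l) = 3 + l*(l + l) = 3 + l*(2*l) = 3 + 2*l**2)
c = -84 (c = (3 + 2*(-3)**2)*(-4) = (3 + 2*9)*(-4) = (3 + 18)*(-4) = 21*(-4) = -84)
h = -2311736 (h = -56 + 8*((-4*((1 - 3)*(-3 + 0) + 4)*(-86))*(-84)) = -56 + 8*((-4*(-2*(-3) + 4)*(-86))*(-84)) = -56 + 8*((-4*(6 + 4)*(-86))*(-84)) = -56 + 8*((-4*10*(-86))*(-84)) = -56 + 8*(-40*(-86)*(-84)) = -56 + 8*(3440*(-84)) = -56 + 8*(-288960) = -56 - 2311680 = -2311736)
1/h = 1/(-2311736) = -1/2311736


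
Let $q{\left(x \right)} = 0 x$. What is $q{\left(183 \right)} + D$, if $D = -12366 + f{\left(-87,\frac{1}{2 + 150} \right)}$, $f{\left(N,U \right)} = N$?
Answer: $-12453$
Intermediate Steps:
$q{\left(x \right)} = 0$
$D = -12453$ ($D = -12366 - 87 = -12453$)
$q{\left(183 \right)} + D = 0 - 12453 = -12453$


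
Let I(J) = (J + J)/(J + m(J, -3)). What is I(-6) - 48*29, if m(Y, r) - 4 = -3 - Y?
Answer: -1404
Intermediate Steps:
m(Y, r) = 1 - Y (m(Y, r) = 4 + (-3 - Y) = 1 - Y)
I(J) = 2*J (I(J) = (J + J)/(J + (1 - J)) = (2*J)/1 = (2*J)*1 = 2*J)
I(-6) - 48*29 = 2*(-6) - 48*29 = -12 - 1392 = -1404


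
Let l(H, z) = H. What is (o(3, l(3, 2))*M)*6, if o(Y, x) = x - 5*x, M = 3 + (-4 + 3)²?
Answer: -288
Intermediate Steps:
M = 4 (M = 3 + (-1)² = 3 + 1 = 4)
o(Y, x) = -4*x
(o(3, l(3, 2))*M)*6 = (-4*3*4)*6 = -12*4*6 = -48*6 = -288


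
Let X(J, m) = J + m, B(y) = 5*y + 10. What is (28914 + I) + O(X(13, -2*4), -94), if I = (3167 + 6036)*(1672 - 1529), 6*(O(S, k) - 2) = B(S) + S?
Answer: 4034855/3 ≈ 1.3450e+6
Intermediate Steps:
B(y) = 10 + 5*y
O(S, k) = 11/3 + S (O(S, k) = 2 + ((10 + 5*S) + S)/6 = 2 + (10 + 6*S)/6 = 2 + (5/3 + S) = 11/3 + S)
I = 1316029 (I = 9203*143 = 1316029)
(28914 + I) + O(X(13, -2*4), -94) = (28914 + 1316029) + (11/3 + (13 - 2*4)) = 1344943 + (11/3 + (13 - 8)) = 1344943 + (11/3 + 5) = 1344943 + 26/3 = 4034855/3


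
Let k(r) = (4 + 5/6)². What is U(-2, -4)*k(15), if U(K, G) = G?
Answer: -841/9 ≈ -93.444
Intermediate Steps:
k(r) = 841/36 (k(r) = (4 + 5*(⅙))² = (4 + ⅚)² = (29/6)² = 841/36)
U(-2, -4)*k(15) = -4*841/36 = -841/9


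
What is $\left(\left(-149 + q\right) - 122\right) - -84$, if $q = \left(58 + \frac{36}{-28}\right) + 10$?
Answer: $- \frac{842}{7} \approx -120.29$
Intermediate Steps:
$q = \frac{467}{7}$ ($q = \left(58 + 36 \left(- \frac{1}{28}\right)\right) + 10 = \left(58 - \frac{9}{7}\right) + 10 = \frac{397}{7} + 10 = \frac{467}{7} \approx 66.714$)
$\left(\left(-149 + q\right) - 122\right) - -84 = \left(\left(-149 + \frac{467}{7}\right) - 122\right) - -84 = \left(- \frac{576}{7} - 122\right) + 84 = - \frac{1430}{7} + 84 = - \frac{842}{7}$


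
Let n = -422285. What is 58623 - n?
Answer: 480908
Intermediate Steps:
58623 - n = 58623 - 1*(-422285) = 58623 + 422285 = 480908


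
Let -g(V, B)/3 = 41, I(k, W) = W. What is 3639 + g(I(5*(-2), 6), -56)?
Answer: 3516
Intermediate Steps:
g(V, B) = -123 (g(V, B) = -3*41 = -123)
3639 + g(I(5*(-2), 6), -56) = 3639 - 123 = 3516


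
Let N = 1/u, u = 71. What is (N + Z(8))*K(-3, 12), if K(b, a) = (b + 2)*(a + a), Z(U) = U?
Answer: -13656/71 ≈ -192.34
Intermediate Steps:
K(b, a) = 2*a*(2 + b) (K(b, a) = (2 + b)*(2*a) = 2*a*(2 + b))
N = 1/71 ≈ 0.014085
(N + Z(8))*K(-3, 12) = (1/71 + 8)*(2*12*(2 - 3)) = 569*(2*12*(-1))/71 = (569/71)*(-24) = -13656/71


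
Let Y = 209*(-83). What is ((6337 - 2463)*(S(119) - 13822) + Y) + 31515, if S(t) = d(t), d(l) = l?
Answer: -53071254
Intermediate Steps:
S(t) = t
Y = -17347
((6337 - 2463)*(S(119) - 13822) + Y) + 31515 = ((6337 - 2463)*(119 - 13822) - 17347) + 31515 = (3874*(-13703) - 17347) + 31515 = (-53085422 - 17347) + 31515 = -53102769 + 31515 = -53071254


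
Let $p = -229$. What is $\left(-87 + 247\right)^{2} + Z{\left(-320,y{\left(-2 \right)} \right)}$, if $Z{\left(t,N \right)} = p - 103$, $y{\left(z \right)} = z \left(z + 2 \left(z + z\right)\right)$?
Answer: $25268$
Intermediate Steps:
$y{\left(z \right)} = 5 z^{2}$ ($y{\left(z \right)} = z \left(z + 2 \cdot 2 z\right) = z \left(z + 4 z\right) = z 5 z = 5 z^{2}$)
$Z{\left(t,N \right)} = -332$ ($Z{\left(t,N \right)} = -229 - 103 = -332$)
$\left(-87 + 247\right)^{2} + Z{\left(-320,y{\left(-2 \right)} \right)} = \left(-87 + 247\right)^{2} - 332 = 160^{2} - 332 = 25600 - 332 = 25268$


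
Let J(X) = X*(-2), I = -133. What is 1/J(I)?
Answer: 1/266 ≈ 0.0037594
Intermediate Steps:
J(X) = -2*X
1/J(I) = 1/(-2*(-133)) = 1/266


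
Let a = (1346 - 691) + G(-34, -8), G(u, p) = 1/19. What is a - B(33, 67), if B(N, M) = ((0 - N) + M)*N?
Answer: -8872/19 ≈ -466.95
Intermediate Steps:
G(u, p) = 1/19
B(N, M) = N*(M - N) (B(N, M) = (-N + M)*N = (M - N)*N = N*(M - N))
a = 12446/19 (a = (1346 - 691) + 1/19 = 655 + 1/19 = 12446/19 ≈ 655.05)
a - B(33, 67) = 12446/19 - 33*(67 - 1*33) = 12446/19 - 33*(67 - 33) = 12446/19 - 33*34 = 12446/19 - 1*1122 = 12446/19 - 1122 = -8872/19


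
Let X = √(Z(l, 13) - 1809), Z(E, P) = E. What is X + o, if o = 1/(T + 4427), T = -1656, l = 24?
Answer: 1/2771 + I*√1785 ≈ 0.00036088 + 42.249*I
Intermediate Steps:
X = I*√1785 (X = √(24 - 1809) = √(-1785) = I*√1785 ≈ 42.249*I)
o = 1/2771 (o = 1/(-1656 + 4427) = 1/2771 ≈ 0.00036088)
X + o = I*√1785 + 1/2771 = 1/2771 + I*√1785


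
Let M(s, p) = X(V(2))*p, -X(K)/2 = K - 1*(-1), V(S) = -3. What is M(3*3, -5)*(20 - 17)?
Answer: -60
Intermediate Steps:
X(K) = -2 - 2*K (X(K) = -2*(K - 1*(-1)) = -2*(K + 1) = -2*(1 + K) = -2 - 2*K)
M(s, p) = 4*p (M(s, p) = (-2 - 2*(-3))*p = (-2 + 6)*p = 4*p)
M(3*3, -5)*(20 - 17) = (4*(-5))*(20 - 17) = -20*3 = -60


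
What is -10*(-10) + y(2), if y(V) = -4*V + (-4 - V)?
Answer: 86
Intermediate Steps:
y(V) = -4 - 5*V
-10*(-10) + y(2) = -10*(-10) + (-4 - 5*2) = 100 + (-4 - 10) = 100 - 14 = 86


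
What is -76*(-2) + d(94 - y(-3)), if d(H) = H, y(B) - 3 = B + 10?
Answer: 236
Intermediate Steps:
y(B) = 13 + B (y(B) = 3 + (B + 10) = 3 + (10 + B) = 13 + B)
-76*(-2) + d(94 - y(-3)) = -76*(-2) + (94 - (13 - 3)) = 152 + (94 - 1*10) = 152 + (94 - 10) = 152 + 84 = 236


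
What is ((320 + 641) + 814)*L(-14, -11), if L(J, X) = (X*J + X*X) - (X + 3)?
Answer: 502325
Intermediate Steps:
L(J, X) = -3 + X² - X + J*X (L(J, X) = (J*X + X²) - (3 + X) = (X² + J*X) + (-3 - X) = -3 + X² - X + J*X)
((320 + 641) + 814)*L(-14, -11) = ((320 + 641) + 814)*(-3 + (-11)² - 1*(-11) - 14*(-11)) = (961 + 814)*(-3 + 121 + 11 + 154) = 1775*283 = 502325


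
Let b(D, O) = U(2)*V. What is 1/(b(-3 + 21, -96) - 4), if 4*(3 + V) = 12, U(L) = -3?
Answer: -1/4 ≈ -0.25000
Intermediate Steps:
V = 0 (V = -3 + (1/4)*12 = -3 + 3 = 0)
b(D, O) = 0 (b(D, O) = -3*0 = 0)
1/(b(-3 + 21, -96) - 4) = 1/(0 - 4) = 1/(-4) = -1/4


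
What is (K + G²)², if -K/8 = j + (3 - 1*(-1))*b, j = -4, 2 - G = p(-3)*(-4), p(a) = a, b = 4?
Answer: 16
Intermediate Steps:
G = -10 (G = 2 - (-3)*(-4) = 2 - 1*12 = 2 - 12 = -10)
K = -96 (K = -8*(-4 + (3 - 1*(-1))*4) = -8*(-4 + (3 + 1)*4) = -8*(-4 + 4*4) = -8*(-4 + 16) = -8*12 = -96)
(K + G²)² = (-96 + (-10)²)² = (-96 + 100)² = 4² = 16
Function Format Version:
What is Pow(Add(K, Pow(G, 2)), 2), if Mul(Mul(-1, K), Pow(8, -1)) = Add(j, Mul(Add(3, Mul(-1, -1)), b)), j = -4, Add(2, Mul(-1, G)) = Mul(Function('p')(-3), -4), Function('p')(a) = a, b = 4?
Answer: 16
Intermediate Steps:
G = -10 (G = Add(2, Mul(-1, Mul(-3, -4))) = Add(2, Mul(-1, 12)) = Add(2, -12) = -10)
K = -96 (K = Mul(-8, Add(-4, Mul(Add(3, Mul(-1, -1)), 4))) = Mul(-8, Add(-4, Mul(Add(3, 1), 4))) = Mul(-8, Add(-4, Mul(4, 4))) = Mul(-8, Add(-4, 16)) = Mul(-8, 12) = -96)
Pow(Add(K, Pow(G, 2)), 2) = Pow(Add(-96, Pow(-10, 2)), 2) = Pow(Add(-96, 100), 2) = Pow(4, 2) = 16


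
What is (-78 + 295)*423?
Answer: 91791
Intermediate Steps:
(-78 + 295)*423 = 217*423 = 91791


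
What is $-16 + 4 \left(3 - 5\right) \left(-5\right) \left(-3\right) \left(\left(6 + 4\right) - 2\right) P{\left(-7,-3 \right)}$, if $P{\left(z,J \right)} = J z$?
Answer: $-20176$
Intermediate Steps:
$-16 + 4 \left(3 - 5\right) \left(-5\right) \left(-3\right) \left(\left(6 + 4\right) - 2\right) P{\left(-7,-3 \right)} = -16 + 4 \left(3 - 5\right) \left(-5\right) \left(-3\right) \left(\left(6 + 4\right) - 2\right) \left(\left(-3\right) \left(-7\right)\right) = -16 + 4 \left(-2\right) \left(-5\right) \left(-3\right) \left(10 - 2\right) 21 = -16 + \left(-8\right) \left(-5\right) \left(-3\right) 8 \cdot 21 = -16 + 40 \left(-3\right) 8 \cdot 21 = -16 + \left(-120\right) 8 \cdot 21 = -16 - 20160 = -20176$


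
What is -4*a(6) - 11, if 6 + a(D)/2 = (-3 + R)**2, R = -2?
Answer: -163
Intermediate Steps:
a(D) = 38 (a(D) = -12 + 2*(-3 - 2)**2 = -12 + 2*(-5)**2 = -12 + 2*25 = -12 + 50 = 38)
-4*a(6) - 11 = -4*38 - 11 = -152 - 11 = -163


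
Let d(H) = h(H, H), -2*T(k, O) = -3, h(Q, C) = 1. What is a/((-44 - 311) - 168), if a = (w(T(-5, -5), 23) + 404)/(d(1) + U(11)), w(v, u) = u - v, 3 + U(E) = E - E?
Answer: 851/2092 ≈ 0.40679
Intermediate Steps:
U(E) = -3 (U(E) = -3 + (E - E) = -3 + 0 = -3)
T(k, O) = 3/2 (T(k, O) = -1/2*(-3) = 3/2)
d(H) = 1
a = -851/4 (a = ((23 - 1*3/2) + 404)/(1 - 3) = ((23 - 3/2) + 404)/(-2) = (43/2 + 404)*(-1/2) = (851/2)*(-1/2) = -851/4 ≈ -212.75)
a/((-44 - 311) - 168) = -851/(4*((-44 - 311) - 168)) = -851/(4*(-355 - 168)) = -851/4/(-523) = -851/4*(-1/523) = 851/2092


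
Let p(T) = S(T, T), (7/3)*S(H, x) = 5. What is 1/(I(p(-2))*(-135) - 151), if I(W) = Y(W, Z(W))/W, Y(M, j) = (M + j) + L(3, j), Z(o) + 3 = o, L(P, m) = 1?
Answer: -1/295 ≈ -0.0033898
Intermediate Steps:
S(H, x) = 15/7 (S(H, x) = (3/7)*5 = 15/7)
Z(o) = -3 + o
p(T) = 15/7
Y(M, j) = 1 + M + j (Y(M, j) = (M + j) + 1 = 1 + M + j)
I(W) = (-2 + 2*W)/W (I(W) = (1 + W + (-3 + W))/W = (-2 + 2*W)/W)
1/(I(p(-2))*(-135) - 151) = 1/((2 - 2/15/7)*(-135) - 151) = 1/((2 - 2*7/15)*(-135) - 151) = 1/((2 - 14/15)*(-135) - 151) = 1/((16/15)*(-135) - 151) = 1/(-144 - 151) = 1/(-295) = -1/295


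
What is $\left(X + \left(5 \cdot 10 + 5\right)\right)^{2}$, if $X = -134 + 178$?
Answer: $9801$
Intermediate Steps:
$X = 44$
$\left(X + \left(5 \cdot 10 + 5\right)\right)^{2} = \left(44 + \left(5 \cdot 10 + 5\right)\right)^{2} = \left(44 + \left(50 + 5\right)\right)^{2} = \left(44 + 55\right)^{2} = 99^{2} = 9801$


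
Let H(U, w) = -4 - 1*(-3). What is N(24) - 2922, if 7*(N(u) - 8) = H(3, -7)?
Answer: -20399/7 ≈ -2914.1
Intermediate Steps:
H(U, w) = -1 (H(U, w) = -4 + 3 = -1)
N(u) = 55/7 (N(u) = 8 + (⅐)*(-1) = 8 - ⅐ = 55/7)
N(24) - 2922 = 55/7 - 2922 = -20399/7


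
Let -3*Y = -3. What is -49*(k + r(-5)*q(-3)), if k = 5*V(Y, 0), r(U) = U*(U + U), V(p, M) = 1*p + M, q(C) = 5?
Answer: -12495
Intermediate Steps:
Y = 1 (Y = -⅓*(-3) = 1)
V(p, M) = M + p (V(p, M) = p + M = M + p)
r(U) = 2*U² (r(U) = U*(2*U) = 2*U²)
k = 5 (k = 5*(0 + 1) = 5*1 = 5)
-49*(k + r(-5)*q(-3)) = -49*(5 + (2*(-5)²)*5) = -49*(5 + (2*25)*5) = -49*(5 + 50*5) = -49*(5 + 250) = -49*255 = -12495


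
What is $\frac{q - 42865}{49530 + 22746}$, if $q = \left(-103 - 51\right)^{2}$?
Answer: $- \frac{6383}{24092} \approx -0.26494$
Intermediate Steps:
$q = 23716$ ($q = \left(-103 - 51\right)^{2} = \left(-154\right)^{2} = 23716$)
$\frac{q - 42865}{49530 + 22746} = \frac{23716 - 42865}{49530 + 22746} = \frac{23716 - 42865}{72276} = \left(23716 - 42865\right) \frac{1}{72276} = \left(-19149\right) \frac{1}{72276} = - \frac{6383}{24092}$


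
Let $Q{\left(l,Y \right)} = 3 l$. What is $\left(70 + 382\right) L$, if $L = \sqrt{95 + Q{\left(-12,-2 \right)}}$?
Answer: $452 \sqrt{59} \approx 3471.9$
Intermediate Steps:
$L = \sqrt{59}$ ($L = \sqrt{95 + 3 \left(-12\right)} = \sqrt{95 - 36} = \sqrt{59} \approx 7.6811$)
$\left(70 + 382\right) L = \left(70 + 382\right) \sqrt{59} = 452 \sqrt{59}$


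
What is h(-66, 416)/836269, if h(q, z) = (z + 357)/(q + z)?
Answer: 773/292694150 ≈ 2.6410e-6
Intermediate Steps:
h(q, z) = (357 + z)/(q + z)
h(-66, 416)/836269 = ((357 + 416)/(-66 + 416))/836269 = (773/350)*(1/836269) = 773/292694150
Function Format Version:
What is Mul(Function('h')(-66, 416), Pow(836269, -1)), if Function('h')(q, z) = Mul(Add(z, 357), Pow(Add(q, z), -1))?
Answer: Rational(773, 292694150) ≈ 2.6410e-6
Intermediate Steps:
Function('h')(q, z) = Mul(Pow(Add(q, z), -1), Add(357, z)) (Function('h')(q, z) = Mul(Add(357, z), Pow(Add(q, z), -1)) = Mul(Pow(Add(q, z), -1), Add(357, z)))
Mul(Function('h')(-66, 416), Pow(836269, -1)) = Mul(Mul(Pow(Add(-66, 416), -1), Add(357, 416)), Pow(836269, -1)) = Mul(Mul(Pow(350, -1), 773), Rational(1, 836269)) = Mul(Mul(Rational(1, 350), 773), Rational(1, 836269)) = Mul(Rational(773, 350), Rational(1, 836269)) = Rational(773, 292694150)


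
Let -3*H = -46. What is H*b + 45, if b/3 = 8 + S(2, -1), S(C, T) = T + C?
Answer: 459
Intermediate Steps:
H = 46/3 (H = -⅓*(-46) = 46/3 ≈ 15.333)
S(C, T) = C + T
b = 27 (b = 3*(8 + (2 - 1)) = 3*(8 + 1) = 3*9 = 27)
H*b + 45 = (46/3)*27 + 45 = 414 + 45 = 459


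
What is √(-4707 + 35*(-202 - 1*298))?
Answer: I*√22207 ≈ 149.02*I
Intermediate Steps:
√(-4707 + 35*(-202 - 1*298)) = √(-4707 + 35*(-202 - 298)) = √(-4707 + 35*(-500)) = √(-4707 - 17500) = √(-22207) = I*√22207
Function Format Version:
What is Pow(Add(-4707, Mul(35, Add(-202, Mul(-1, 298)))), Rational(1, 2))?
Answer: Mul(I, Pow(22207, Rational(1, 2))) ≈ Mul(149.02, I)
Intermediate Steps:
Pow(Add(-4707, Mul(35, Add(-202, Mul(-1, 298)))), Rational(1, 2)) = Pow(Add(-4707, Mul(35, Add(-202, -298))), Rational(1, 2)) = Pow(Add(-4707, Mul(35, -500)), Rational(1, 2)) = Pow(Add(-4707, -17500), Rational(1, 2)) = Pow(-22207, Rational(1, 2)) = Mul(I, Pow(22207, Rational(1, 2)))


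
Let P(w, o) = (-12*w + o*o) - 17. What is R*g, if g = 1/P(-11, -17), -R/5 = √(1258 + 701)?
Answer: -5*√1959/404 ≈ -0.54778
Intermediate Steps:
P(w, o) = -17 + o² - 12*w (P(w, o) = (-12*w + o²) - 17 = (o² - 12*w) - 17 = -17 + o² - 12*w)
R = -5*√1959 (R = -5*√(1258 + 701) = -5*√1959 ≈ -221.30)
g = 1/404 (g = 1/(-17 + (-17)² - 12*(-11)) = 1/(-17 + 289 + 132) = 1/404 ≈ 0.0024752)
R*g = -5*√1959*(1/404) = -5*√1959/404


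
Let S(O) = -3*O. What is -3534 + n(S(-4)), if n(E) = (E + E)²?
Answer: -2958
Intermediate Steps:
n(E) = 4*E² (n(E) = (2*E)² = 4*E²)
-3534 + n(S(-4)) = -3534 + 4*(-3*(-4))² = -3534 + 4*12² = -3534 + 4*144 = -3534 + 576 = -2958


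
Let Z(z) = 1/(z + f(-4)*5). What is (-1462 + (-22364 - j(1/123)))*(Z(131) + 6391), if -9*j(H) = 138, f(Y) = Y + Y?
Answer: -41543565424/273 ≈ -1.5217e+8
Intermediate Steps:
f(Y) = 2*Y
Z(z) = 1/(-40 + z) (Z(z) = 1/(z + (2*(-4))*5) = 1/(z - 8*5) = 1/(z - 40) = 1/(-40 + z))
j(H) = -46/3 (j(H) = -1/9*138 = -46/3)
(-1462 + (-22364 - j(1/123)))*(Z(131) + 6391) = (-1462 + (-22364 - 1*(-46/3)))*(1/(-40 + 131) + 6391) = (-1462 + (-22364 + 46/3))*(1/91 + 6391) = (-1462 - 67046/3)*(1/91 + 6391) = -71432/3*581582/91 = -41543565424/273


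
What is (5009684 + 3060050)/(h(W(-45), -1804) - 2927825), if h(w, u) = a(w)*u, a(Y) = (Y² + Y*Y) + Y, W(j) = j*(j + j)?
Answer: -8069734/59190454025 ≈ -0.00013634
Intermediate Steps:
W(j) = 2*j² (W(j) = j*(2*j) = 2*j²)
a(Y) = Y + 2*Y² (a(Y) = (Y² + Y²) + Y = 2*Y² + Y = Y + 2*Y²)
h(w, u) = u*w*(1 + 2*w) (h(w, u) = (w*(1 + 2*w))*u = u*w*(1 + 2*w))
(5009684 + 3060050)/(h(W(-45), -1804) - 2927825) = (5009684 + 3060050)/(-1804*2*(-45)²*(1 + 2*(2*(-45)²)) - 2927825) = 8069734/(-1804*2*2025*(1 + 2*(2*2025)) - 2927825) = 8069734/(-1804*4050*(1 + 2*4050) - 2927825) = 8069734/(-1804*4050*(1 + 8100) - 2927825) = 8069734/(-1804*4050*8101 - 2927825) = 8069734/(-59187526200 - 2927825) = 8069734/(-59190454025) = 8069734*(-1/59190454025) = -8069734/59190454025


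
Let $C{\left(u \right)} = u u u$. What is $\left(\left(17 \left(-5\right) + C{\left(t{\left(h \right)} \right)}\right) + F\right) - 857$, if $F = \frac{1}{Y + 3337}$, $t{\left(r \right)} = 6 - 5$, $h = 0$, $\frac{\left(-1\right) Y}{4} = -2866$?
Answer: $- \frac{13927740}{14801} \approx -941.0$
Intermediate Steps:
$Y = 11464$ ($Y = \left(-4\right) \left(-2866\right) = 11464$)
$t{\left(r \right)} = 1$ ($t{\left(r \right)} = 6 - 5 = 1$)
$C{\left(u \right)} = u^{3}$ ($C{\left(u \right)} = u^{2} u = u^{3}$)
$F = \frac{1}{14801}$ ($F = \frac{1}{11464 + 3337} = \frac{1}{14801} \approx 6.7563 \cdot 10^{-5}$)
$\left(\left(17 \left(-5\right) + C{\left(t{\left(h \right)} \right)}\right) + F\right) - 857 = \left(\left(17 \left(-5\right) + 1^{3}\right) + \frac{1}{14801}\right) - 857 = \left(\left(-85 + 1\right) + \frac{1}{14801}\right) - 857 = \left(-84 + \frac{1}{14801}\right) - 857 = - \frac{1243283}{14801} - 857 = - \frac{13927740}{14801}$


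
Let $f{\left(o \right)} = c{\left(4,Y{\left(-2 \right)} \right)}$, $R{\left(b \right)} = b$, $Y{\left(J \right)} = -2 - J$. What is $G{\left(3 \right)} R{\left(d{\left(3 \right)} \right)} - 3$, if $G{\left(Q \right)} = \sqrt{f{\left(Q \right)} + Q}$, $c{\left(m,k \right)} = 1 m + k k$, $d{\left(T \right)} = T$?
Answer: $-3 + 3 \sqrt{7} \approx 4.9373$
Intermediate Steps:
$c{\left(m,k \right)} = m + k^{2}$
$f{\left(o \right)} = 4$ ($f{\left(o \right)} = 4 + \left(-2 - -2\right)^{2} = 4 + \left(-2 + 2\right)^{2} = 4 + 0^{2} = 4 + 0 = 4$)
$G{\left(Q \right)} = \sqrt{4 + Q}$
$G{\left(3 \right)} R{\left(d{\left(3 \right)} \right)} - 3 = \sqrt{4 + 3} \cdot 3 - 3 = \sqrt{7} \cdot 3 - 3 = 3 \sqrt{7} - 3 = -3 + 3 \sqrt{7}$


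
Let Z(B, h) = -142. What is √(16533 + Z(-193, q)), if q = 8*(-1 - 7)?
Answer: √16391 ≈ 128.03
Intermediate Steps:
q = -64 (q = 8*(-8) = -64)
√(16533 + Z(-193, q)) = √(16533 - 142) = √16391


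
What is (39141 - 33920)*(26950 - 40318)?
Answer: -69794328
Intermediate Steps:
(39141 - 33920)*(26950 - 40318) = 5221*(-13368) = -69794328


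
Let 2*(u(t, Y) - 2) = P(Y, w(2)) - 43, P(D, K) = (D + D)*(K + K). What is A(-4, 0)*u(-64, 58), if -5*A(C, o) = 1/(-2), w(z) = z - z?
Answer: -39/20 ≈ -1.9500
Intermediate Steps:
w(z) = 0
A(C, o) = ⅒ (A(C, o) = -⅕/(-2) = -⅕*(-½) = ⅒)
P(D, K) = 4*D*K (P(D, K) = (2*D)*(2*K) = 4*D*K)
u(t, Y) = -39/2 (u(t, Y) = 2 + (4*Y*0 - 43)/2 = 2 + (0 - 43)/2 = 2 + (½)*(-43) = 2 - 43/2 = -39/2)
A(-4, 0)*u(-64, 58) = (⅒)*(-39/2) = -39/20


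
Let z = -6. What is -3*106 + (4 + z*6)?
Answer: -350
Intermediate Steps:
-3*106 + (4 + z*6) = -3*106 + (4 - 6*6) = -318 + (4 - 36) = -318 - 32 = -350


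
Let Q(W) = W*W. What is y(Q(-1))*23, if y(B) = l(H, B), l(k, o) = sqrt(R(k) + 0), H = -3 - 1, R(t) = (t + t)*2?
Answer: 92*I ≈ 92.0*I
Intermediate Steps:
Q(W) = W**2
R(t) = 4*t (R(t) = (2*t)*2 = 4*t)
H = -4
l(k, o) = 2*sqrt(k) (l(k, o) = sqrt(4*k + 0) = sqrt(4*k) = 2*sqrt(k))
y(B) = 4*I (y(B) = 2*sqrt(-4) = 2*(2*I) = 4*I)
y(Q(-1))*23 = (4*I)*23 = 92*I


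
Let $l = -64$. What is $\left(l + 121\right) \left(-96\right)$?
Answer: $-5472$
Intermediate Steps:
$\left(l + 121\right) \left(-96\right) = \left(-64 + 121\right) \left(-96\right) = 57 \left(-96\right) = -5472$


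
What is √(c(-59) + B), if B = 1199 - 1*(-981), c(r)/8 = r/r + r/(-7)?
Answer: 2*√27629/7 ≈ 47.491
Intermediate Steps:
c(r) = 8 - 8*r/7 (c(r) = 8*(r/r + r/(-7)) = 8*(1 + r*(-⅐)) = 8*(1 - r/7) = 8 - 8*r/7)
B = 2180 (B = 1199 + 981 = 2180)
√(c(-59) + B) = √((8 - 8/7*(-59)) + 2180) = √((8 + 472/7) + 2180) = √(528/7 + 2180) = √(15788/7) = 2*√27629/7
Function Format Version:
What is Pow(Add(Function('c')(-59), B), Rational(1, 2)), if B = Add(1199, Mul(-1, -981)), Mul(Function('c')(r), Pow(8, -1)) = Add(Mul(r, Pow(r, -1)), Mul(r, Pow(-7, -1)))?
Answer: Mul(Rational(2, 7), Pow(27629, Rational(1, 2))) ≈ 47.491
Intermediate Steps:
Function('c')(r) = Add(8, Mul(Rational(-8, 7), r)) (Function('c')(r) = Mul(8, Add(Mul(r, Pow(r, -1)), Mul(r, Pow(-7, -1)))) = Mul(8, Add(1, Mul(r, Rational(-1, 7)))) = Mul(8, Add(1, Mul(Rational(-1, 7), r))) = Add(8, Mul(Rational(-8, 7), r)))
B = 2180 (B = Add(1199, 981) = 2180)
Pow(Add(Function('c')(-59), B), Rational(1, 2)) = Pow(Add(Add(8, Mul(Rational(-8, 7), -59)), 2180), Rational(1, 2)) = Pow(Add(Add(8, Rational(472, 7)), 2180), Rational(1, 2)) = Pow(Add(Rational(528, 7), 2180), Rational(1, 2)) = Pow(Rational(15788, 7), Rational(1, 2)) = Mul(Rational(2, 7), Pow(27629, Rational(1, 2)))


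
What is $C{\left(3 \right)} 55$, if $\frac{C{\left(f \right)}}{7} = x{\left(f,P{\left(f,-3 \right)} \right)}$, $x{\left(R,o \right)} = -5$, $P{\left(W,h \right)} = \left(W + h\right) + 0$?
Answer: $-1925$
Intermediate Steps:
$P{\left(W,h \right)} = W + h$
$C{\left(f \right)} = -35$ ($C{\left(f \right)} = 7 \left(-5\right) = -35$)
$C{\left(3 \right)} 55 = \left(-35\right) 55 = -1925$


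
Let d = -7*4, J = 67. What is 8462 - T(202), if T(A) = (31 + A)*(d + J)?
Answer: -625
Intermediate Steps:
d = -28
T(A) = 1209 + 39*A (T(A) = (31 + A)*(-28 + 67) = (31 + A)*39 = 1209 + 39*A)
8462 - T(202) = 8462 - (1209 + 39*202) = 8462 - (1209 + 7878) = 8462 - 1*9087 = 8462 - 9087 = -625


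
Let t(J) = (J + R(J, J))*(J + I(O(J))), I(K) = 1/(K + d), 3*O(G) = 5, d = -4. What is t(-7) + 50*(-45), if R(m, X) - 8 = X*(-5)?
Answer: -17622/7 ≈ -2517.4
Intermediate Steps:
R(m, X) = 8 - 5*X (R(m, X) = 8 + X*(-5) = 8 - 5*X)
O(G) = 5/3 (O(G) = (1/3)*5 = 5/3)
I(K) = 1/(-4 + K) (I(K) = 1/(K - 4) = 1/(-4 + K))
t(J) = (8 - 4*J)*(-3/7 + J) (t(J) = (J + (8 - 5*J))*(J + 1/(-4 + 5/3)) = (8 - 4*J)*(J + 1/(-7/3)) = (8 - 4*J)*(J - 3/7) = (8 - 4*J)*(-3/7 + J))
t(-7) + 50*(-45) = (-24/7 - 4*(-7)**2 + (68/7)*(-7)) + 50*(-45) = (-24/7 - 4*49 - 68) - 2250 = (-24/7 - 196 - 68) - 2250 = -1872/7 - 2250 = -17622/7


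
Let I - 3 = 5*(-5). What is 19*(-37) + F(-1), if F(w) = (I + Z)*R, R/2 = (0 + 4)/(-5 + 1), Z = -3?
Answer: -653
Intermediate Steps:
I = -22 (I = 3 + 5*(-5) = 3 - 25 = -22)
R = -2 (R = 2*((0 + 4)/(-5 + 1)) = 2*(4/(-4)) = 2*(4*(-1/4)) = 2*(-1) = -2)
F(w) = 50 (F(w) = (-22 - 3)*(-2) = -25*(-2) = 50)
19*(-37) + F(-1) = 19*(-37) + 50 = -703 + 50 = -653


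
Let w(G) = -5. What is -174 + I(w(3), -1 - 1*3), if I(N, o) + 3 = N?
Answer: -182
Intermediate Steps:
I(N, o) = -3 + N
-174 + I(w(3), -1 - 1*3) = -174 + (-3 - 5) = -174 - 8 = -182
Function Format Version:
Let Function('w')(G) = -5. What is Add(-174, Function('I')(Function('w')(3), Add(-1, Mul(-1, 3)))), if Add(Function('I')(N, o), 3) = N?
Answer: -182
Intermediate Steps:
Function('I')(N, o) = Add(-3, N)
Add(-174, Function('I')(Function('w')(3), Add(-1, Mul(-1, 3)))) = Add(-174, Add(-3, -5)) = Add(-174, -8) = -182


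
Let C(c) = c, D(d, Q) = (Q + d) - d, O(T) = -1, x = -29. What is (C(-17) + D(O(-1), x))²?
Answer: 2116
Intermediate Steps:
D(d, Q) = Q
(C(-17) + D(O(-1), x))² = (-17 - 29)² = (-46)² = 2116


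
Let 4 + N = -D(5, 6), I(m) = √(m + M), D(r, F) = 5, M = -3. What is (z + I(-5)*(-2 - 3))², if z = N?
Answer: -119 + 180*I*√2 ≈ -119.0 + 254.56*I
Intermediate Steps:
I(m) = √(-3 + m) (I(m) = √(m - 3) = √(-3 + m))
N = -9 (N = -4 - 1*5 = -4 - 5 = -9)
z = -9
(z + I(-5)*(-2 - 3))² = (-9 + √(-3 - 5)*(-2 - 3))² = (-9 + √(-8)*(-5))² = (-9 + (2*I*√2)*(-5))² = (-9 - 10*I*√2)²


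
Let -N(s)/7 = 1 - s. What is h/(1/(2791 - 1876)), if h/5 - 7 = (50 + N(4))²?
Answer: 23094600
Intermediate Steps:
N(s) = -7 + 7*s (N(s) = -7*(1 - s) = -7 + 7*s)
h = 25240 (h = 35 + 5*(50 + (-7 + 7*4))² = 35 + 5*(50 + (-7 + 28))² = 35 + 5*(50 + 21)² = 35 + 5*71² = 35 + 5*5041 = 35 + 25205 = 25240)
h/(1/(2791 - 1876)) = 25240/(1/(2791 - 1876)) = 25240/(1/915) = 25240*915 = 23094600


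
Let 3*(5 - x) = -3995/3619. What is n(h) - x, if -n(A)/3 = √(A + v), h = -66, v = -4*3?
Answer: -1240/231 - 3*I*√78 ≈ -5.368 - 26.495*I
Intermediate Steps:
v = -12
x = 1240/231 (x = 5 - (-3995)/(3*3619) = 5 - ⅓*(-85/77) = 5 + 85/231 = 1240/231 ≈ 5.3680)
n(A) = -3*√(-12 + A) (n(A) = -3*√(A - 12) = -3*√(-12 + A))
n(h) - x = -3*√(-12 - 66) - 1*1240/231 = -3*I*√78 - 1240/231 = -1240/231 - 3*I*√78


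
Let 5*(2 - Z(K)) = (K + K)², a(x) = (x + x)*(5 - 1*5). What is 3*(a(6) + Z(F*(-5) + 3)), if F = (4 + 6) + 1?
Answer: -32418/5 ≈ -6483.6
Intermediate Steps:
F = 11 (F = 10 + 1 = 11)
a(x) = 0 (a(x) = (2*x)*(5 - 5) = (2*x)*0 = 0)
Z(K) = 2 - 4*K²/5 (Z(K) = 2 - (K + K)²/5 = 2 - 4*K²/5)
3*(a(6) + Z(F*(-5) + 3)) = 3*(0 + (2 - 4*(11*(-5) + 3)²/5)) = 3*(0 + (2 - 4*(-55 + 3)²/5)) = 3*(0 + (2 - ⅘*(-52)²)) = 3*(0 + (2 - ⅘*2704)) = 3*(0 + (2 - 10816/5)) = 3*(0 - 10806/5) = 3*(-10806/5) = -32418/5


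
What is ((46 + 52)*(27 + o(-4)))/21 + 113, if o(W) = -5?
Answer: 647/3 ≈ 215.67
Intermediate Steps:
((46 + 52)*(27 + o(-4)))/21 + 113 = ((46 + 52)*(27 - 5))/21 + 113 = (98*22)*(1/21) + 113 = 2156*(1/21) + 113 = 308/3 + 113 = 647/3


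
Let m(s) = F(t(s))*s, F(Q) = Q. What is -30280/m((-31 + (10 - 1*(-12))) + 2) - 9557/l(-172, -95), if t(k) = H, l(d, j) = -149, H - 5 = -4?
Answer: 4578619/1043 ≈ 4389.9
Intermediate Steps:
H = 1 (H = 5 - 4 = 1)
t(k) = 1
m(s) = s (m(s) = 1*s = s)
-30280/m((-31 + (10 - 1*(-12))) + 2) - 9557/l(-172, -95) = -30280/((-31 + (10 - 1*(-12))) + 2) - 9557/(-149) = -30280/((-31 + (10 + 12)) + 2) - 9557*(-1/149) = -30280/((-31 + 22) + 2) + 9557/149 = -30280/(-9 + 2) + 9557/149 = -30280/(-7) + 9557/149 = -30280*(-⅐) + 9557/149 = 30280/7 + 9557/149 = 4578619/1043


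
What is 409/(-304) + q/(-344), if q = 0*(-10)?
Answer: -409/304 ≈ -1.3454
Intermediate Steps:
q = 0
409/(-304) + q/(-344) = 409/(-304) + 0/(-344) = 409*(-1/304) + 0*(-1/344) = -409/304 + 0 = -409/304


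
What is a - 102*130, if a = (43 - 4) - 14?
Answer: -13235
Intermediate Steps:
a = 25 (a = 39 - 14 = 25)
a - 102*130 = 25 - 102*130 = 25 - 13260 = -13235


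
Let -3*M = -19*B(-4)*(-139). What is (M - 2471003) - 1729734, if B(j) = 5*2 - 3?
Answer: -12620698/3 ≈ -4.2069e+6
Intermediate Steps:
B(j) = 7 (B(j) = 10 - 3 = 7)
M = -18487/3 (M = -(-19*7)*(-139)/3 = -(-133)*(-139)/3 = -⅓*18487 = -18487/3 ≈ -6162.3)
(M - 2471003) - 1729734 = (-18487/3 - 2471003) - 1729734 = -7431496/3 - 1729734 = -12620698/3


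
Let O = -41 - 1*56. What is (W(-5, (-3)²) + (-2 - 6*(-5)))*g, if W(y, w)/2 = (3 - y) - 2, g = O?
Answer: -3880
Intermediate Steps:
O = -97 (O = -41 - 56 = -97)
g = -97
W(y, w) = 2 - 2*y (W(y, w) = 2*((3 - y) - 2) = 2*(1 - y) = 2 - 2*y)
(W(-5, (-3)²) + (-2 - 6*(-5)))*g = ((2 - 2*(-5)) + (-2 - 6*(-5)))*(-97) = ((2 + 10) + (-2 + 30))*(-97) = (12 + 28)*(-97) = 40*(-97) = -3880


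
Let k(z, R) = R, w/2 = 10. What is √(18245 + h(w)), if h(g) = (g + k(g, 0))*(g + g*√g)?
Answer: √(18645 + 800*√5) ≈ 142.95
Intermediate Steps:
w = 20 (w = 2*10 = 20)
h(g) = g*(g + g^(3/2)) (h(g) = (g + 0)*(g + g*√g) = g*(g + g^(3/2)))
√(18245 + h(w)) = √(18245 + (20² + 20^(5/2))) = √(18245 + (400 + 800*√5)) = √(18645 + 800*√5)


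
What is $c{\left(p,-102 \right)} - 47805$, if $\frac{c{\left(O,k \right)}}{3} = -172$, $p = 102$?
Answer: $-48321$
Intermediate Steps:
$c{\left(O,k \right)} = -516$ ($c{\left(O,k \right)} = 3 \left(-172\right) = -516$)
$c{\left(p,-102 \right)} - 47805 = -516 - 47805 = -48321$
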